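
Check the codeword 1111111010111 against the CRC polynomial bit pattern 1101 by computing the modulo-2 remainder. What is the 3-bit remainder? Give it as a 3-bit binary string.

000

Modulo-2 division of 1111111010111 by 1101:
  pos 0: 1111 XOR 1101 = 0010
  pos 2: 1011 XOR 1101 = 0110
  pos 3: 1101 XOR 1101 = 0000
  pos 8: 1011 XOR 1101 = 0110
  pos 9: 1101 XOR 1101 = 0000
Remainder = 000 (zero — the frame passes the CRC check).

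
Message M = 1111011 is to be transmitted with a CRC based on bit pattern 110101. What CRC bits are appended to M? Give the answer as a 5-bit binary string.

01100

Append 5 zeros: 111101100000. Divide by 110101 (XOR where the leading bit is 1):
  pos 0: 111101 XOR 110101 = 001000
  pos 2: 100010 XOR 110101 = 010111
  pos 3: 101110 XOR 110101 = 011011
  pos 4: 110110 XOR 110101 = 000011
Remainder (last 5 bits) = 01100. This is the CRC / FCS.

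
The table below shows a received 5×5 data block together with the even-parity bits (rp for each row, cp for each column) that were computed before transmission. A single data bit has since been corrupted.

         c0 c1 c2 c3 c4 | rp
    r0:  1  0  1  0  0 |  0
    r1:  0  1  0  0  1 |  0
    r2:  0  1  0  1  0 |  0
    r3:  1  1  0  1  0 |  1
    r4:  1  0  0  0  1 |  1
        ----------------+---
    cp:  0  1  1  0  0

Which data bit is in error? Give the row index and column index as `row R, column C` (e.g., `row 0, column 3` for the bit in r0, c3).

Recompute each row's even parity and compare to rp:
  r0: data parity 0, sent rp 0 → ok
  r1: data parity 0, sent rp 0 → ok
  r2: data parity 0, sent rp 0 → ok
  r3: data parity 1, sent rp 1 → ok
  r4: data parity 0, sent rp 1 → mismatch
Recompute each column's even parity and compare to cp:
  c0: data parity 1, sent cp 0 → mismatch
  c1: data parity 1, sent cp 1 → ok
  c2: data parity 1, sent cp 1 → ok
  c3: data parity 0, sent cp 0 → ok
  c4: data parity 0, sent cp 0 → ok
Exactly one row (r4) and one column (c0) fail → the flipped bit is at their intersection.

row 4, column 0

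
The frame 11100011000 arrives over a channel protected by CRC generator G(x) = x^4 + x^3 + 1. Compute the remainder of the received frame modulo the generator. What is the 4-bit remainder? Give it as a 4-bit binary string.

Modulo-2 division of 11100011000 by 11001:
  pos 0: 11100 XOR 11001 = 00101
  pos 2: 10101 XOR 11001 = 01100
  pos 3: 11001 XOR 11001 = 00000
Remainder = 0000 (zero — the frame passes the CRC check).

0000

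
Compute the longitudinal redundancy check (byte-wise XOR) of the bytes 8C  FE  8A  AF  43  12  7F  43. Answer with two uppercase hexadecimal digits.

XOR the bytes together:
  start with 0x8C
  0x8C ⊕ 0xFE = 0x72
  0x72 ⊕ 0x8A = 0xF8
  0xF8 ⊕ 0xAF = 0x57
  0x57 ⊕ 0x43 = 0x14
  0x14 ⊕ 0x12 = 0x06
  0x06 ⊕ 0x7F = 0x79
  0x79 ⊕ 0x43 = 0x3A

3A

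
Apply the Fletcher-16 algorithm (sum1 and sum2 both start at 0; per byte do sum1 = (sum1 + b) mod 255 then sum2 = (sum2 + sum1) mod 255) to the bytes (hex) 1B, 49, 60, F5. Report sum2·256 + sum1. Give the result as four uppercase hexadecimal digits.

Running sums (mod 255):
  after byte 0 (1B): sum1=27, sum2=27
  after byte 1 (49): sum1=100, sum2=127
  after byte 2 (60): sum1=196, sum2=68
  after byte 3 (F5): sum1=186, sum2=254
Checksum = sum2·256 + sum1 = 254·256 + 186 = 65210 = 0xFEBA.

FEBA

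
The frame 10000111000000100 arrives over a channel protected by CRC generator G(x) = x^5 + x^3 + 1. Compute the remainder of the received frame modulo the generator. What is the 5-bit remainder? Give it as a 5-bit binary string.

Modulo-2 division of 10000111000000100 by 101001:
  pos 0: 100001 XOR 101001 = 001000
  pos 2: 100011 XOR 101001 = 001010
  pos 4: 101000 XOR 101001 = 000001
  pos 9: 100001 XOR 101001 = 001000
  pos 11: 100000 XOR 101001 = 001001
Remainder = 01001 (nonzero — an error is detected).

01001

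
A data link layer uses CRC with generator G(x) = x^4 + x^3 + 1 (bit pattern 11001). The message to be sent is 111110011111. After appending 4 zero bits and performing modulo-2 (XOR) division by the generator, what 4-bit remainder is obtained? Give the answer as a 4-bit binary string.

0001

Append 4 zeros: 1111100111110000. Divide by 11001 (XOR where the leading bit is 1):
  pos 0: 11111 XOR 11001 = 00110
  pos 2: 11000 XOR 11001 = 00001
  pos 6: 11111 XOR 11001 = 00110
  pos 8: 11010 XOR 11001 = 00011
  pos 11: 11000 XOR 11001 = 00001
Remainder (last 4 bits) = 0001. This is the CRC / FCS.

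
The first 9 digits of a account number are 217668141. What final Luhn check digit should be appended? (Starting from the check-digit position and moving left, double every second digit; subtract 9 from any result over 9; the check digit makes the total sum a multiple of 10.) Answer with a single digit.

Partial digits right→left: 1 4 1 8 6 6 7 1 2
Double every second digit counting from the check-digit position (so the 1st, 3rd, 5th, ... of the partial from the right).
  doubled (with −9 where >9): 2 2 3 5 4 → sum 16
  kept as-is: 4 8 6 1 → sum 19
Total = 16 + 19 = 35.
Check digit = (10 − (35 mod 10)) mod 10 = 5.

5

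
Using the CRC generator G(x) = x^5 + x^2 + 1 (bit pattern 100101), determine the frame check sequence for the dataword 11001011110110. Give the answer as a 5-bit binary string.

10001

Append 5 zeros: 1100101111011000000. Divide by 100101 (XOR where the leading bit is 1):
  pos 0: 110010 XOR 100101 = 010111
  pos 1: 101111 XOR 100101 = 001010
  pos 3: 101011 XOR 100101 = 001110
  pos 5: 111010 XOR 100101 = 011111
  pos 6: 111111 XOR 100101 = 011010
  pos 7: 110101 XOR 100101 = 010000
  pos 8: 100000 XOR 100101 = 000101
  pos 11: 101000 XOR 100101 = 001101
  pos 13: 110100 XOR 100101 = 010001
Remainder (last 5 bits) = 10001. This is the CRC / FCS.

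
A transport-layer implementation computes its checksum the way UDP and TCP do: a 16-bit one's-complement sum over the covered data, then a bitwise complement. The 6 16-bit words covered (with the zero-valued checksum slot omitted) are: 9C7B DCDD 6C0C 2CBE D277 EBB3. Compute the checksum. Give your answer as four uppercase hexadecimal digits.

One's-complement addition (fold any carry out of bit 15 back into bit 0):
  0x9C7B + 0xDCDD = 0x17958 → wrap carry → 0x7959
  0x7959 + 0x6C0C = 0x0E565
  0xE565 + 0x2CBE = 0x11223 → wrap carry → 0x1224
  0x1224 + 0xD277 = 0x0E49B
  0xE49B + 0xEBB3 = 0x1D04E → wrap carry → 0xD04F
One's-complement sum = 0xD04F.
Checksum = ~0xD04F & 0xFFFF = 0x2FB0.

2FB0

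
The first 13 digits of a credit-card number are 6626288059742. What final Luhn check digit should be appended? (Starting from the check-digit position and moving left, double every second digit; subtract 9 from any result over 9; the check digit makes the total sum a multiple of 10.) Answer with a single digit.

Partial digits right→left: 2 4 7 9 5 0 8 8 2 6 2 6 6
Double every second digit counting from the check-digit position (so the 1st, 3rd, 5th, ... of the partial from the right).
  doubled (with −9 where >9): 4 5 1 7 4 4 3 → sum 28
  kept as-is: 4 9 0 8 6 6 → sum 33
Total = 28 + 33 = 61.
Check digit = (10 − (61 mod 10)) mod 10 = 9.

9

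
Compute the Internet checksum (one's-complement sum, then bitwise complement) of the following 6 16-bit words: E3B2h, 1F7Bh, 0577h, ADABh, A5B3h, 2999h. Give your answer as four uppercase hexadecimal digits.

One's-complement addition (fold any carry out of bit 15 back into bit 0):
  0xE3B2 + 0x1F7B = 0x1032D → wrap carry → 0x032E
  0x032E + 0x0577 = 0x008A5
  0x08A5 + 0xADAB = 0x0B650
  0xB650 + 0xA5B3 = 0x15C03 → wrap carry → 0x5C04
  0x5C04 + 0x2999 = 0x0859D
One's-complement sum = 0x859D.
Checksum = ~0x859D & 0xFFFF = 0x7A62.

7A62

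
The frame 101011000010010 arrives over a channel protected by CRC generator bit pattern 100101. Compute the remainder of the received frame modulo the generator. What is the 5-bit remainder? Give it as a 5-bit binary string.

Modulo-2 division of 101011000010010 by 100101:
  pos 0: 101011 XOR 100101 = 001110
  pos 2: 111000 XOR 100101 = 011101
  pos 3: 111010 XOR 100101 = 011111
  pos 4: 111110 XOR 100101 = 011011
  pos 5: 110111 XOR 100101 = 010010
  pos 6: 100100 XOR 100101 = 000001
Remainder = 01010 (nonzero — an error is detected).

01010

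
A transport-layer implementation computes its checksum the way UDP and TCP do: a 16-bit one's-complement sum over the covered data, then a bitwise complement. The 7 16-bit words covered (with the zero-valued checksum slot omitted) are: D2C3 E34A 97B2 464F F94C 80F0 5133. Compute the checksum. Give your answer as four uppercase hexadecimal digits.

One's-complement addition (fold any carry out of bit 15 back into bit 0):
  0xD2C3 + 0xE34A = 0x1B60D → wrap carry → 0xB60E
  0xB60E + 0x97B2 = 0x14DC0 → wrap carry → 0x4DC1
  0x4DC1 + 0x464F = 0x09410
  0x9410 + 0xF94C = 0x18D5C → wrap carry → 0x8D5D
  0x8D5D + 0x80F0 = 0x10E4D → wrap carry → 0x0E4E
  0x0E4E + 0x5133 = 0x05F81
One's-complement sum = 0x5F81.
Checksum = ~0x5F81 & 0xFFFF = 0xA07E.

A07E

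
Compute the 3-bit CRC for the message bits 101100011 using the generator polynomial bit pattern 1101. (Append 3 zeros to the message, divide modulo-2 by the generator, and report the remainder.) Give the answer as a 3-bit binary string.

011

Append 3 zeros: 101100011000. Divide by 1101 (XOR where the leading bit is 1):
  pos 0: 1011 XOR 1101 = 0110
  pos 1: 1100 XOR 1101 = 0001
  pos 4: 1001 XOR 1101 = 0100
  pos 5: 1001 XOR 1101 = 0100
  pos 6: 1000 XOR 1101 = 0101
  pos 7: 1010 XOR 1101 = 0111
  pos 8: 1110 XOR 1101 = 0011
Remainder (last 3 bits) = 011. This is the CRC / FCS.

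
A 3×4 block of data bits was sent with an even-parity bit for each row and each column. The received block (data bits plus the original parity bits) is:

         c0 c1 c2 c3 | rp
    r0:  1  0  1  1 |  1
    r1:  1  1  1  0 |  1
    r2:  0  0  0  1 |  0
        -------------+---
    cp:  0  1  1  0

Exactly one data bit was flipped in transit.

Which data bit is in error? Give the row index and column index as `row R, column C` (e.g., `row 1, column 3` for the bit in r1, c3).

row 2, column 2

Recompute each row's even parity and compare to rp:
  r0: data parity 1, sent rp 1 → ok
  r1: data parity 1, sent rp 1 → ok
  r2: data parity 1, sent rp 0 → mismatch
Recompute each column's even parity and compare to cp:
  c0: data parity 0, sent cp 0 → ok
  c1: data parity 1, sent cp 1 → ok
  c2: data parity 0, sent cp 1 → mismatch
  c3: data parity 0, sent cp 0 → ok
Exactly one row (r2) and one column (c2) fail → the flipped bit is at their intersection.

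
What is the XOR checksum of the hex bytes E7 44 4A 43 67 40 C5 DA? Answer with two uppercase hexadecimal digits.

92

XOR the bytes together:
  start with 0xE7
  0xE7 ⊕ 0x44 = 0xA3
  0xA3 ⊕ 0x4A = 0xE9
  0xE9 ⊕ 0x43 = 0xAA
  0xAA ⊕ 0x67 = 0xCD
  0xCD ⊕ 0x40 = 0x8D
  0x8D ⊕ 0xC5 = 0x48
  0x48 ⊕ 0xDA = 0x92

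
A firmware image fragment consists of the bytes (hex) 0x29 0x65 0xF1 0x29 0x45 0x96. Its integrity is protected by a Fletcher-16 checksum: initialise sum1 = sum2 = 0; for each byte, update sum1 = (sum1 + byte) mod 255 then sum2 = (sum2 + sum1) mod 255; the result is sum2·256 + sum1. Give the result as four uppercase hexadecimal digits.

5685

Running sums (mod 255):
  after byte 0 (0x29): sum1=41, sum2=41
  after byte 1 (0x65): sum1=142, sum2=183
  after byte 2 (0xF1): sum1=128, sum2=56
  after byte 3 (0x29): sum1=169, sum2=225
  after byte 4 (0x45): sum1=238, sum2=208
  after byte 5 (0x96): sum1=133, sum2=86
Checksum = sum2·256 + sum1 = 86·256 + 133 = 22149 = 0x5685.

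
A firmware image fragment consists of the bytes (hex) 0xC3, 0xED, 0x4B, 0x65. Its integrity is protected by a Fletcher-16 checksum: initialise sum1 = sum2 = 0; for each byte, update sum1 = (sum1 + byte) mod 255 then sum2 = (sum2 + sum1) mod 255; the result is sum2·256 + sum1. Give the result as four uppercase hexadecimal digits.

Running sums (mod 255):
  after byte 0 (0xC3): sum1=195, sum2=195
  after byte 1 (0xED): sum1=177, sum2=117
  after byte 2 (0x4B): sum1=252, sum2=114
  after byte 3 (0x65): sum1=98, sum2=212
Checksum = sum2·256 + sum1 = 212·256 + 98 = 54370 = 0xD462.

D462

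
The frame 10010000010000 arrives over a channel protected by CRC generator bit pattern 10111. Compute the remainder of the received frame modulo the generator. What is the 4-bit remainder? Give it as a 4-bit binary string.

0100

Modulo-2 division of 10010000010000 by 10111:
  pos 0: 10010 XOR 10111 = 00101
  pos 2: 10100 XOR 10111 = 00011
  pos 5: 11001 XOR 10111 = 01110
  pos 6: 11100 XOR 10111 = 01011
  pos 7: 10110 XOR 10111 = 00001
Remainder = 0100 (nonzero — an error is detected).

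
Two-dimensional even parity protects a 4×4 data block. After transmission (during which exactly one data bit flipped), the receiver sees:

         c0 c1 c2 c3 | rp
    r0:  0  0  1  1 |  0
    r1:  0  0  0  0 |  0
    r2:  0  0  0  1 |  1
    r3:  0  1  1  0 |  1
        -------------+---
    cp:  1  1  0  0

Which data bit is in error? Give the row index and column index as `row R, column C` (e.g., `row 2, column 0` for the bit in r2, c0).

row 3, column 0

Recompute each row's even parity and compare to rp:
  r0: data parity 0, sent rp 0 → ok
  r1: data parity 0, sent rp 0 → ok
  r2: data parity 1, sent rp 1 → ok
  r3: data parity 0, sent rp 1 → mismatch
Recompute each column's even parity and compare to cp:
  c0: data parity 0, sent cp 1 → mismatch
  c1: data parity 1, sent cp 1 → ok
  c2: data parity 0, sent cp 0 → ok
  c3: data parity 0, sent cp 0 → ok
Exactly one row (r3) and one column (c0) fail → the flipped bit is at their intersection.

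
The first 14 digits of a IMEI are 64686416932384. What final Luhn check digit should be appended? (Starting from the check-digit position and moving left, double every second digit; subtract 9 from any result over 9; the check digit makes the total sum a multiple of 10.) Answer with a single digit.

6

Partial digits right→left: 4 8 3 2 3 9 6 1 4 6 8 6 4 6
Double every second digit counting from the check-digit position (so the 1st, 3rd, 5th, ... of the partial from the right).
  doubled (with −9 where >9): 8 6 6 3 8 7 8 → sum 46
  kept as-is: 8 2 9 1 6 6 6 → sum 38
Total = 46 + 38 = 84.
Check digit = (10 − (84 mod 10)) mod 10 = 6.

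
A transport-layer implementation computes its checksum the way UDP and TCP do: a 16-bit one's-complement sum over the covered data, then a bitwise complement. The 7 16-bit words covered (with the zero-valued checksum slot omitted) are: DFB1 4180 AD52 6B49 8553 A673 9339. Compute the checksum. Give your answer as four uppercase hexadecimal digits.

0731

One's-complement addition (fold any carry out of bit 15 back into bit 0):
  0xDFB1 + 0x4180 = 0x12131 → wrap carry → 0x2132
  0x2132 + 0xAD52 = 0x0CE84
  0xCE84 + 0x6B49 = 0x139CD → wrap carry → 0x39CE
  0x39CE + 0x8553 = 0x0BF21
  0xBF21 + 0xA673 = 0x16594 → wrap carry → 0x6595
  0x6595 + 0x9339 = 0x0F8CE
One's-complement sum = 0xF8CE.
Checksum = ~0xF8CE & 0xFFFF = 0x0731.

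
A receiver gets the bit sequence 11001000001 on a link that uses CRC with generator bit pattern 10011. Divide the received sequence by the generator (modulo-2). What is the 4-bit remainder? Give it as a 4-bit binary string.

Modulo-2 division of 11001000001 by 10011:
  pos 0: 11001 XOR 10011 = 01010
  pos 1: 10100 XOR 10011 = 00111
  pos 3: 11100 XOR 10011 = 01111
  pos 4: 11110 XOR 10011 = 01101
  pos 5: 11010 XOR 10011 = 01001
  pos 6: 10011 XOR 10011 = 00000
Remainder = 0000 (zero — the frame passes the CRC check).

0000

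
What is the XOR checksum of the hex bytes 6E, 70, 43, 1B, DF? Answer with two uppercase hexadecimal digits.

99

XOR the bytes together:
  start with 0x6E
  0x6E ⊕ 0x70 = 0x1E
  0x1E ⊕ 0x43 = 0x5D
  0x5D ⊕ 0x1B = 0x46
  0x46 ⊕ 0xDF = 0x99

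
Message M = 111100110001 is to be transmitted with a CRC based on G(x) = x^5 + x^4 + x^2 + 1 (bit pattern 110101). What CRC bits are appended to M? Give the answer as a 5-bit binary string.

11111

Append 5 zeros: 11110011000100000. Divide by 110101 (XOR where the leading bit is 1):
  pos 0: 111100 XOR 110101 = 001001
  pos 2: 100111 XOR 110101 = 010010
  pos 3: 100100 XOR 110101 = 010001
  pos 4: 100010 XOR 110101 = 010111
  pos 5: 101110 XOR 110101 = 011011
  pos 6: 110111 XOR 110101 = 000010
  pos 10: 100000 XOR 110101 = 010101
  pos 11: 101010 XOR 110101 = 011111
Remainder (last 5 bits) = 11111. This is the CRC / FCS.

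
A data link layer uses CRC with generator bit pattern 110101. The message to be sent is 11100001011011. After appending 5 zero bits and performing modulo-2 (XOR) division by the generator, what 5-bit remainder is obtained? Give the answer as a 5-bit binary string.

00101

Append 5 zeros: 1110000101101100000. Divide by 110101 (XOR where the leading bit is 1):
  pos 0: 111000 XOR 110101 = 001101
  pos 2: 110101 XOR 110101 = 000000
  pos 9: 110110 XOR 110101 = 000011
  pos 13: 110000 XOR 110101 = 000101
Remainder (last 5 bits) = 00101. This is the CRC / FCS.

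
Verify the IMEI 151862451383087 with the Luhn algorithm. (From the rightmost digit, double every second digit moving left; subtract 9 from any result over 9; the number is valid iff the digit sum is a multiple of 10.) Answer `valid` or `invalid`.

valid

From the right, keep odd positions and double even positions (subtract 9 from any doubled value over 9):
  doubled (positions 2,4,...): 7 6 6 1 4 7 1 → sum 32
  kept (positions 1,3,...): 7 0 8 1 4 6 1 1 → sum 28
Total = 60.
60 mod 10 = 0, so the number is valid.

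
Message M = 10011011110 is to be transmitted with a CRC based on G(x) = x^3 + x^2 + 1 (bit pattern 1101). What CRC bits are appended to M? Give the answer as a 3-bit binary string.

Append 3 zeros: 10011011110000. Divide by 1101 (XOR where the leading bit is 1):
  pos 0: 1001 XOR 1101 = 0100
  pos 1: 1001 XOR 1101 = 0100
  pos 2: 1000 XOR 1101 = 0101
  pos 3: 1011 XOR 1101 = 0110
  pos 4: 1101 XOR 1101 = 0000
  pos 8: 1100 XOR 1101 = 0001
Remainder (last 3 bits) = 100. This is the CRC / FCS.

100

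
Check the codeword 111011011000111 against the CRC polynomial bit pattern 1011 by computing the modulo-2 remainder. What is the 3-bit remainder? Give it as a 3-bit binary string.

111

Modulo-2 division of 111011011000111 by 1011:
  pos 0: 1110 XOR 1011 = 0101
  pos 1: 1011 XOR 1011 = 0000
  pos 5: 1011 XOR 1011 = 0000
Remainder = 111 (nonzero — an error is detected).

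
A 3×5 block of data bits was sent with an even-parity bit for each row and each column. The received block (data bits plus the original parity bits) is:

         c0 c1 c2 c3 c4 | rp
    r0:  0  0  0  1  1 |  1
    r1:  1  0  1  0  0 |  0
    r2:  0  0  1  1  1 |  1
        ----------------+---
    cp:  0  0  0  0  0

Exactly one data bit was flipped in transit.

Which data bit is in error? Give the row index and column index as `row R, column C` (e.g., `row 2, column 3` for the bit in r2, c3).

Recompute each row's even parity and compare to rp:
  r0: data parity 0, sent rp 1 → mismatch
  r1: data parity 0, sent rp 0 → ok
  r2: data parity 1, sent rp 1 → ok
Recompute each column's even parity and compare to cp:
  c0: data parity 1, sent cp 0 → mismatch
  c1: data parity 0, sent cp 0 → ok
  c2: data parity 0, sent cp 0 → ok
  c3: data parity 0, sent cp 0 → ok
  c4: data parity 0, sent cp 0 → ok
Exactly one row (r0) and one column (c0) fail → the flipped bit is at their intersection.

row 0, column 0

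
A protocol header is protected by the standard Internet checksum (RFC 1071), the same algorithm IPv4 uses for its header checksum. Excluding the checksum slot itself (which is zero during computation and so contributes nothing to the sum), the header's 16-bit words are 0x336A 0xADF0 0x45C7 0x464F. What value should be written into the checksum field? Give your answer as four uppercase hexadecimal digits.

928E

One's-complement addition (fold any carry out of bit 15 back into bit 0):
  0x336A + 0xADF0 = 0x0E15A
  0xE15A + 0x45C7 = 0x12721 → wrap carry → 0x2722
  0x2722 + 0x464F = 0x06D71
One's-complement sum = 0x6D71.
Checksum = ~0x6D71 & 0xFFFF = 0x928E.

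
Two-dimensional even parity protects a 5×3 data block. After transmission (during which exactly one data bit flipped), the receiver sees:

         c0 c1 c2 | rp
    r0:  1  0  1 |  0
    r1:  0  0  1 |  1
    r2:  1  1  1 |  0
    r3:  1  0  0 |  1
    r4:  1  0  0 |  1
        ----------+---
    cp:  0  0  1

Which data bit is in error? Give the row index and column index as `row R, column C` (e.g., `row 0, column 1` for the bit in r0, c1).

row 2, column 1

Recompute each row's even parity and compare to rp:
  r0: data parity 0, sent rp 0 → ok
  r1: data parity 1, sent rp 1 → ok
  r2: data parity 1, sent rp 0 → mismatch
  r3: data parity 1, sent rp 1 → ok
  r4: data parity 1, sent rp 1 → ok
Recompute each column's even parity and compare to cp:
  c0: data parity 0, sent cp 0 → ok
  c1: data parity 1, sent cp 0 → mismatch
  c2: data parity 1, sent cp 1 → ok
Exactly one row (r2) and one column (c1) fail → the flipped bit is at their intersection.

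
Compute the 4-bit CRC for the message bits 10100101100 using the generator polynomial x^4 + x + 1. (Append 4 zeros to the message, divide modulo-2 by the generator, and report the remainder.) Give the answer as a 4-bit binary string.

Append 4 zeros: 101001011000000. Divide by 10011 (XOR where the leading bit is 1):
  pos 0: 10100 XOR 10011 = 00111
  pos 2: 11110 XOR 10011 = 01101
  pos 3: 11011 XOR 10011 = 01000
  pos 4: 10001 XOR 10011 = 00010
  pos 7: 10000 XOR 10011 = 00011
  pos 10: 11000 XOR 10011 = 01011
Remainder (last 4 bits) = 1011. This is the CRC / FCS.

1011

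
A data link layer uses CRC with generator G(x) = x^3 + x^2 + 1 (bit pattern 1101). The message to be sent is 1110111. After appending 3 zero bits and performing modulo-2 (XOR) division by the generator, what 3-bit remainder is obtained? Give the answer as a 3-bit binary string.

110

Append 3 zeros: 1110111000. Divide by 1101 (XOR where the leading bit is 1):
  pos 0: 1110 XOR 1101 = 0011
  pos 2: 1111 XOR 1101 = 0010
  pos 4: 1010 XOR 1101 = 0111
  pos 5: 1110 XOR 1101 = 0011
Remainder (last 3 bits) = 110. This is the CRC / FCS.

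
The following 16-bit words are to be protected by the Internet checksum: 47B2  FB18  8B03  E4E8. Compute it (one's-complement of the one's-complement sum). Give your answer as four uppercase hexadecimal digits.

4D48

One's-complement addition (fold any carry out of bit 15 back into bit 0):
  0x47B2 + 0xFB18 = 0x142CA → wrap carry → 0x42CB
  0x42CB + 0x8B03 = 0x0CDCE
  0xCDCE + 0xE4E8 = 0x1B2B6 → wrap carry → 0xB2B7
One's-complement sum = 0xB2B7.
Checksum = ~0xB2B7 & 0xFFFF = 0x4D48.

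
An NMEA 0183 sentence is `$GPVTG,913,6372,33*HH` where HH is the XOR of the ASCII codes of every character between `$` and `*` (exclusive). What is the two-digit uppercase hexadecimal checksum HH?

XOR the ASCII codes of the payload characters:
  'G' = 0x47 → acc = 0x47
  'P' = 0x50 → acc = 0x17
  'V' = 0x56 → acc = 0x41
  'T' = 0x54 → acc = 0x15
  'G' = 0x47 → acc = 0x52
  ',' = 0x2C → acc = 0x7E
  '9' = 0x39 → acc = 0x47
  '1' = 0x31 → acc = 0x76
  '3' = 0x33 → acc = 0x45
  ',' = 0x2C → acc = 0x69
  '6' = 0x36 → acc = 0x5F
  '3' = 0x33 → acc = 0x6C
  '7' = 0x37 → acc = 0x5B
  '2' = 0x32 → acc = 0x69
  ',' = 0x2C → acc = 0x45
  '3' = 0x33 → acc = 0x76
  '3' = 0x33 → acc = 0x45
Checksum = 0x45.

45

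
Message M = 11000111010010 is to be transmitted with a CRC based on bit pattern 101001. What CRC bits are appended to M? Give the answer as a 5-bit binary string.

01010

Append 5 zeros: 1100011101001000000. Divide by 101001 (XOR where the leading bit is 1):
  pos 0: 110001 XOR 101001 = 011000
  pos 1: 110001 XOR 101001 = 011000
  pos 2: 110001 XOR 101001 = 011000
  pos 3: 110000 XOR 101001 = 011001
  pos 4: 110011 XOR 101001 = 011010
  pos 5: 110100 XOR 101001 = 011101
  pos 6: 111010 XOR 101001 = 010011
  pos 7: 100111 XOR 101001 = 001110
  pos 9: 111000 XOR 101001 = 010001
  pos 10: 100010 XOR 101001 = 001011
  pos 12: 101100 XOR 101001 = 000101
Remainder (last 5 bits) = 01010. This is the CRC / FCS.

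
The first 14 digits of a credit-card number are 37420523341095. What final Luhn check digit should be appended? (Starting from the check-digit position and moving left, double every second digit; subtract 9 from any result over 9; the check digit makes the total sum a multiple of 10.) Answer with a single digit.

3

Partial digits right→left: 5 9 0 1 4 3 3 2 5 0 2 4 7 3
Double every second digit counting from the check-digit position (so the 1st, 3rd, 5th, ... of the partial from the right).
  doubled (with −9 where >9): 1 0 8 6 1 4 5 → sum 25
  kept as-is: 9 1 3 2 0 4 3 → sum 22
Total = 25 + 22 = 47.
Check digit = (10 − (47 mod 10)) mod 10 = 3.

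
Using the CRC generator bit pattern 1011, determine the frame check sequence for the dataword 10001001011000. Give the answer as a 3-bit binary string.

011

Append 3 zeros: 10001001011000000. Divide by 1011 (XOR where the leading bit is 1):
  pos 0: 1000 XOR 1011 = 0011
  pos 2: 1110 XOR 1011 = 0101
  pos 3: 1010 XOR 1011 = 0001
  pos 6: 1101 XOR 1011 = 0110
  pos 7: 1101 XOR 1011 = 0110
  pos 8: 1100 XOR 1011 = 0111
  pos 9: 1110 XOR 1011 = 0101
  pos 10: 1010 XOR 1011 = 0001
  pos 13: 1000 XOR 1011 = 0011
Remainder (last 3 bits) = 011. This is the CRC / FCS.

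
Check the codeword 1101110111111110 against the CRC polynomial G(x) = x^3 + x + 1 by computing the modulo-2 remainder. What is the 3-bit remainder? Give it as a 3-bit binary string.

Modulo-2 division of 1101110111111110 by 1011:
  pos 0: 1101 XOR 1011 = 0110
  pos 1: 1101 XOR 1011 = 0110
  pos 2: 1101 XOR 1011 = 0110
  pos 3: 1100 XOR 1011 = 0111
  pos 4: 1111 XOR 1011 = 0100
  pos 5: 1001 XOR 1011 = 0010
  pos 7: 1011 XOR 1011 = 0000
  pos 11: 1111 XOR 1011 = 0100
  pos 12: 1000 XOR 1011 = 0011
Remainder = 011 (nonzero — an error is detected).

011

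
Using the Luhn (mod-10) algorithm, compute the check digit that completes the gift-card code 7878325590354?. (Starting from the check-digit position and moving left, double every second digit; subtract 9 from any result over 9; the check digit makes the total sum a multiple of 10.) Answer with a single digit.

Partial digits right→left: 4 5 3 0 9 5 5 2 3 8 7 8 7
Double every second digit counting from the check-digit position (so the 1st, 3rd, 5th, ... of the partial from the right).
  doubled (with −9 where >9): 8 6 9 1 6 5 5 → sum 40
  kept as-is: 5 0 5 2 8 8 → sum 28
Total = 40 + 28 = 68.
Check digit = (10 − (68 mod 10)) mod 10 = 2.

2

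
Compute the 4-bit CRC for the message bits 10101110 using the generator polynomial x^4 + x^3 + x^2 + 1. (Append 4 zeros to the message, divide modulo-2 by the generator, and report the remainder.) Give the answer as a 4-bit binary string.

Append 4 zeros: 101011100000. Divide by 11101 (XOR where the leading bit is 1):
  pos 0: 10101 XOR 11101 = 01000
  pos 1: 10001 XOR 11101 = 01100
  pos 2: 11001 XOR 11101 = 00100
  pos 4: 10000 XOR 11101 = 01101
  pos 5: 11010 XOR 11101 = 00111
  pos 7: 11100 XOR 11101 = 00001
Remainder (last 4 bits) = 0001. This is the CRC / FCS.

0001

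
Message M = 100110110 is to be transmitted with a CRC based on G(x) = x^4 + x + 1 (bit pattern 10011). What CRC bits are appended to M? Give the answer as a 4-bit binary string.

1010

Append 4 zeros: 1001101100000. Divide by 10011 (XOR where the leading bit is 1):
  pos 0: 10011 XOR 10011 = 00000
  pos 6: 11000 XOR 10011 = 01011
  pos 7: 10110 XOR 10011 = 00101
Remainder (last 4 bits) = 1010. This is the CRC / FCS.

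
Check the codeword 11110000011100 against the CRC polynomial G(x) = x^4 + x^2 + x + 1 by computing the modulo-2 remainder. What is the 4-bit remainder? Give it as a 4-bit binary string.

0001

Modulo-2 division of 11110000011100 by 10111:
  pos 0: 11110 XOR 10111 = 01001
  pos 1: 10010 XOR 10111 = 00101
  pos 3: 10100 XOR 10111 = 00011
  pos 6: 11011 XOR 10111 = 01100
  pos 7: 11001 XOR 10111 = 01110
  pos 8: 11100 XOR 10111 = 01011
  pos 9: 10110 XOR 10111 = 00001
Remainder = 0001 (nonzero — an error is detected).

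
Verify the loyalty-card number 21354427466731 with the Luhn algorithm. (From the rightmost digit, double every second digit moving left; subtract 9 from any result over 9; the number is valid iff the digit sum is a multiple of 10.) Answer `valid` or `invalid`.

From the right, keep odd positions and double even positions (subtract 9 from any doubled value over 9):
  doubled (positions 2,4,...): 6 3 8 4 8 6 4 → sum 39
  kept (positions 1,3,...): 1 7 6 7 4 5 1 → sum 31
Total = 70.
70 mod 10 = 0, so the number is valid.

valid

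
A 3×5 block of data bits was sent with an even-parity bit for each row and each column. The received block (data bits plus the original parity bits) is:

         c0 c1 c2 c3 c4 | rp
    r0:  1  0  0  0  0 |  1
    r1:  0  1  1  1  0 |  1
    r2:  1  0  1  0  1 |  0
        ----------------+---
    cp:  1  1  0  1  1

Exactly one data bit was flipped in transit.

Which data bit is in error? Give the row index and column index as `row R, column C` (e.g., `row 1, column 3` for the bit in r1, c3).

row 2, column 0

Recompute each row's even parity and compare to rp:
  r0: data parity 1, sent rp 1 → ok
  r1: data parity 1, sent rp 1 → ok
  r2: data parity 1, sent rp 0 → mismatch
Recompute each column's even parity and compare to cp:
  c0: data parity 0, sent cp 1 → mismatch
  c1: data parity 1, sent cp 1 → ok
  c2: data parity 0, sent cp 0 → ok
  c3: data parity 1, sent cp 1 → ok
  c4: data parity 1, sent cp 1 → ok
Exactly one row (r2) and one column (c0) fail → the flipped bit is at their intersection.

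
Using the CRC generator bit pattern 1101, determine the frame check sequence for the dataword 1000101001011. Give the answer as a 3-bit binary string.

101

Append 3 zeros: 1000101001011000. Divide by 1101 (XOR where the leading bit is 1):
  pos 0: 1000 XOR 1101 = 0101
  pos 1: 1011 XOR 1101 = 0110
  pos 2: 1100 XOR 1101 = 0001
  pos 5: 1100 XOR 1101 = 0001
  pos 8: 1101 XOR 1101 = 0000
  pos 12: 1000 XOR 1101 = 0101
Remainder (last 3 bits) = 101. This is the CRC / FCS.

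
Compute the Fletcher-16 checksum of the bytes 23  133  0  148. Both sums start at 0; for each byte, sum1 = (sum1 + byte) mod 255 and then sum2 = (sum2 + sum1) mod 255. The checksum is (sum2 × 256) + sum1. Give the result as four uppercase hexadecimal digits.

Running sums (mod 255):
  after byte 0 (23): sum1=23, sum2=23
  after byte 1 (133): sum1=156, sum2=179
  after byte 2 (0): sum1=156, sum2=80
  after byte 3 (148): sum1=49, sum2=129
Checksum = sum2·256 + sum1 = 129·256 + 49 = 33073 = 0x8131.

8131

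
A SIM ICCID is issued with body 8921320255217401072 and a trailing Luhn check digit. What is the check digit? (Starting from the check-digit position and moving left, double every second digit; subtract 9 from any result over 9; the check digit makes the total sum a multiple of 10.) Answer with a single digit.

Partial digits right→left: 2 7 0 1 0 4 7 1 2 5 5 2 0 2 3 1 2 9 8
Double every second digit counting from the check-digit position (so the 1st, 3rd, 5th, ... of the partial from the right).
  doubled (with −9 where >9): 4 0 0 5 4 1 0 6 4 7 → sum 31
  kept as-is: 7 1 4 1 5 2 2 1 9 → sum 32
Total = 31 + 32 = 63.
Check digit = (10 − (63 mod 10)) mod 10 = 7.

7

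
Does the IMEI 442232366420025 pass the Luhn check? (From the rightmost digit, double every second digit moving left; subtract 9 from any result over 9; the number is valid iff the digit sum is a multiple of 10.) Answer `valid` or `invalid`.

invalid

From the right, keep odd positions and double even positions (subtract 9 from any doubled value over 9):
  doubled (positions 2,4,...): 4 0 8 3 4 4 8 → sum 31
  kept (positions 1,3,...): 5 0 2 6 3 3 2 4 → sum 25
Total = 56.
56 mod 10 = 6, so the number is invalid.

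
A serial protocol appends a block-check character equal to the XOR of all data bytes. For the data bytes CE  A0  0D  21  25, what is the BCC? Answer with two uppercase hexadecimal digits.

67

XOR the bytes together:
  start with 0xCE
  0xCE ⊕ 0xA0 = 0x6E
  0x6E ⊕ 0x0D = 0x63
  0x63 ⊕ 0x21 = 0x42
  0x42 ⊕ 0x25 = 0x67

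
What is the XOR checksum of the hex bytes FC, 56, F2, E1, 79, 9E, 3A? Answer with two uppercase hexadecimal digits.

64

XOR the bytes together:
  start with 0xFC
  0xFC ⊕ 0x56 = 0xAA
  0xAA ⊕ 0xF2 = 0x58
  0x58 ⊕ 0xE1 = 0xB9
  0xB9 ⊕ 0x79 = 0xC0
  0xC0 ⊕ 0x9E = 0x5E
  0x5E ⊕ 0x3A = 0x64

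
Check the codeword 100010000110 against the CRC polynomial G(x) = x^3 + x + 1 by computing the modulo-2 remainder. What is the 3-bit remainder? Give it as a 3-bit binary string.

001

Modulo-2 division of 100010000110 by 1011:
  pos 0: 1000 XOR 1011 = 0011
  pos 2: 1110 XOR 1011 = 0101
  pos 3: 1010 XOR 1011 = 0001
  pos 6: 1001 XOR 1011 = 0010
  pos 8: 1010 XOR 1011 = 0001
Remainder = 001 (nonzero — an error is detected).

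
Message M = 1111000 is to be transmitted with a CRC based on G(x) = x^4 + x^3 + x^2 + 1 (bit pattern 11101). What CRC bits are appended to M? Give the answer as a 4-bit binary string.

Append 4 zeros: 11110000000. Divide by 11101 (XOR where the leading bit is 1):
  pos 0: 11110 XOR 11101 = 00011
  pos 3: 11000 XOR 11101 = 00101
  pos 5: 10100 XOR 11101 = 01001
  pos 6: 10010 XOR 11101 = 01111
Remainder (last 4 bits) = 1111. This is the CRC / FCS.

1111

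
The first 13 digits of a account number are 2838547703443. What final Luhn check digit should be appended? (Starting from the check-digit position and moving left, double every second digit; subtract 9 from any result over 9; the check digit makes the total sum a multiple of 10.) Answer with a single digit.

6

Partial digits right→left: 3 4 4 3 0 7 7 4 5 8 3 8 2
Double every second digit counting from the check-digit position (so the 1st, 3rd, 5th, ... of the partial from the right).
  doubled (with −9 where >9): 6 8 0 5 1 6 4 → sum 30
  kept as-is: 4 3 7 4 8 8 → sum 34
Total = 30 + 34 = 64.
Check digit = (10 − (64 mod 10)) mod 10 = 6.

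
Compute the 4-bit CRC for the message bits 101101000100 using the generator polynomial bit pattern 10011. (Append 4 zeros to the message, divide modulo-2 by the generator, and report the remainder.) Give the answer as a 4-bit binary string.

1000

Append 4 zeros: 1011010001000000. Divide by 10011 (XOR where the leading bit is 1):
  pos 0: 10110 XOR 10011 = 00101
  pos 2: 10110 XOR 10011 = 00101
  pos 4: 10100 XOR 10011 = 00111
  pos 6: 11110 XOR 10011 = 01101
  pos 7: 11010 XOR 10011 = 01001
  pos 8: 10010 XOR 10011 = 00001
Remainder (last 4 bits) = 1000. This is the CRC / FCS.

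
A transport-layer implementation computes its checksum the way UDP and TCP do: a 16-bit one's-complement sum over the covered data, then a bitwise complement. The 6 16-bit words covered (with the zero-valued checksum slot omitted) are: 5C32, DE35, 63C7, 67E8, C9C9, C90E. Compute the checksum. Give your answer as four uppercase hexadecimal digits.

670F

One's-complement addition (fold any carry out of bit 15 back into bit 0):
  0x5C32 + 0xDE35 = 0x13A67 → wrap carry → 0x3A68
  0x3A68 + 0x63C7 = 0x09E2F
  0x9E2F + 0x67E8 = 0x10617 → wrap carry → 0x0618
  0x0618 + 0xC9C9 = 0x0CFE1
  0xCFE1 + 0xC90E = 0x198EF → wrap carry → 0x98F0
One's-complement sum = 0x98F0.
Checksum = ~0x98F0 & 0xFFFF = 0x670F.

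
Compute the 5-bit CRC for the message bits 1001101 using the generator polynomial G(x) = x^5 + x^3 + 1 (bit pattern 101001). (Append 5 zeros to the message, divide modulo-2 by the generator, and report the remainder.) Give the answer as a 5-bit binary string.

Append 5 zeros: 100110100000. Divide by 101001 (XOR where the leading bit is 1):
  pos 0: 100110 XOR 101001 = 001111
  pos 2: 111110 XOR 101001 = 010111
  pos 3: 101110 XOR 101001 = 000111
  pos 6: 111000 XOR 101001 = 010001
Remainder (last 5 bits) = 10001. This is the CRC / FCS.

10001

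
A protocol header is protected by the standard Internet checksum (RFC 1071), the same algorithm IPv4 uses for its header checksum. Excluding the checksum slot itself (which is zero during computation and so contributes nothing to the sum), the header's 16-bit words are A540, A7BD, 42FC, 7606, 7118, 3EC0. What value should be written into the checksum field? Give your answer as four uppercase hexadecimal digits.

One's-complement addition (fold any carry out of bit 15 back into bit 0):
  0xA540 + 0xA7BD = 0x14CFD → wrap carry → 0x4CFE
  0x4CFE + 0x42FC = 0x08FFA
  0x8FFA + 0x7606 = 0x10600 → wrap carry → 0x0601
  0x0601 + 0x7118 = 0x07719
  0x7719 + 0x3EC0 = 0x0B5D9
One's-complement sum = 0xB5D9.
Checksum = ~0xB5D9 & 0xFFFF = 0x4A26.

4A26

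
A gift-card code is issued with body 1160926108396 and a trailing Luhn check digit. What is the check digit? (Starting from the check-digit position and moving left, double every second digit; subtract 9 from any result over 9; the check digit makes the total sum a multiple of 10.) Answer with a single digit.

3

Partial digits right→left: 6 9 3 8 0 1 6 2 9 0 6 1 1
Double every second digit counting from the check-digit position (so the 1st, 3rd, 5th, ... of the partial from the right).
  doubled (with −9 where >9): 3 6 0 3 9 3 2 → sum 26
  kept as-is: 9 8 1 2 0 1 → sum 21
Total = 26 + 21 = 47.
Check digit = (10 − (47 mod 10)) mod 10 = 3.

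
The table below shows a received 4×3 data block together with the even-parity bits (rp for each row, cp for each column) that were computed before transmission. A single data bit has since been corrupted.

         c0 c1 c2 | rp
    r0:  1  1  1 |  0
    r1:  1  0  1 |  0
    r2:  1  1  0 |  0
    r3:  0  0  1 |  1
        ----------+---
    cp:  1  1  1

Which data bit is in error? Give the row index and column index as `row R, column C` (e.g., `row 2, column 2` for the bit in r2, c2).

row 0, column 1

Recompute each row's even parity and compare to rp:
  r0: data parity 1, sent rp 0 → mismatch
  r1: data parity 0, sent rp 0 → ok
  r2: data parity 0, sent rp 0 → ok
  r3: data parity 1, sent rp 1 → ok
Recompute each column's even parity and compare to cp:
  c0: data parity 1, sent cp 1 → ok
  c1: data parity 0, sent cp 1 → mismatch
  c2: data parity 1, sent cp 1 → ok
Exactly one row (r0) and one column (c1) fail → the flipped bit is at their intersection.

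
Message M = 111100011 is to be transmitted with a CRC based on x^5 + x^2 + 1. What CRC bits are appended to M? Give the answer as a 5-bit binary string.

Append 5 zeros: 11110001100000. Divide by 100101 (XOR where the leading bit is 1):
  pos 0: 111100 XOR 100101 = 011001
  pos 1: 110010 XOR 100101 = 010111
  pos 2: 101111 XOR 100101 = 001010
  pos 4: 101010 XOR 100101 = 001111
  pos 6: 111100 XOR 100101 = 011001
  pos 7: 110010 XOR 100101 = 010111
  pos 8: 101110 XOR 100101 = 001011
Remainder (last 5 bits) = 01011. This is the CRC / FCS.

01011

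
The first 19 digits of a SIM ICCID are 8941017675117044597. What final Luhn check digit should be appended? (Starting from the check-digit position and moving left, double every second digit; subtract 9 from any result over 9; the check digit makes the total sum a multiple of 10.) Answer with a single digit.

Partial digits right→left: 7 9 5 4 4 0 7 1 1 5 7 6 7 1 0 1 4 9 8
Double every second digit counting from the check-digit position (so the 1st, 3rd, 5th, ... of the partial from the right).
  doubled (with −9 where >9): 5 1 8 5 2 5 5 0 8 7 → sum 46
  kept as-is: 9 4 0 1 5 6 1 1 9 → sum 36
Total = 46 + 36 = 82.
Check digit = (10 − (82 mod 10)) mod 10 = 8.

8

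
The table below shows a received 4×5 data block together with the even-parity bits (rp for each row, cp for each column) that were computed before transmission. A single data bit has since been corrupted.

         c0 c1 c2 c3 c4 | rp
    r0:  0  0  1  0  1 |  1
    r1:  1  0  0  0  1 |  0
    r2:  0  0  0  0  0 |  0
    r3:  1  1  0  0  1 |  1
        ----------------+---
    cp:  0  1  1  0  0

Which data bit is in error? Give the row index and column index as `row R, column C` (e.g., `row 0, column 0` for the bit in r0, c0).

Recompute each row's even parity and compare to rp:
  r0: data parity 0, sent rp 1 → mismatch
  r1: data parity 0, sent rp 0 → ok
  r2: data parity 0, sent rp 0 → ok
  r3: data parity 1, sent rp 1 → ok
Recompute each column's even parity and compare to cp:
  c0: data parity 0, sent cp 0 → ok
  c1: data parity 1, sent cp 1 → ok
  c2: data parity 1, sent cp 1 → ok
  c3: data parity 0, sent cp 0 → ok
  c4: data parity 1, sent cp 0 → mismatch
Exactly one row (r0) and one column (c4) fail → the flipped bit is at their intersection.

row 0, column 4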